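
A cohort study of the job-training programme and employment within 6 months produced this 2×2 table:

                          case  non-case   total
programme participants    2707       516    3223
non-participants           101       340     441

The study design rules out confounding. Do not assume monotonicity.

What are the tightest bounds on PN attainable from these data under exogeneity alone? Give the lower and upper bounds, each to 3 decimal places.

0.727 ≤ PN ≤ 0.918

p₁ = P(outcome | exposed) = 2707/3223 = 0.8399
p₀ = P(outcome | unexposed) = 101/441 = 0.22902
Under exogeneity alone the bounds on PN are max{0,(p₁−p₀)/p₁} ≤ PN ≤ min{1,(1−p₀)/p₁}.
  lower = (p₁ − p₀)/p₁ = 0.61088 / 0.8399 ≈ 0.7273
  upper = min{1, (1 − p₀)/p₁} = 0.77098 / 0.8399 ≈ 0.9179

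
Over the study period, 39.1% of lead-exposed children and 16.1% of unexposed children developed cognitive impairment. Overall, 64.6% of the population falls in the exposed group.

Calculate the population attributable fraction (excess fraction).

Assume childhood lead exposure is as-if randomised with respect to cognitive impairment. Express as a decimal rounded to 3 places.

PAF ≈ 0.480

p₁ = 0.391, p₀ = 0.161.
Overall risk P(Y=1) = π·p₁ + (1−π)·p₀ = 0.646×0.391 + 0.354×0.161 = 0.30958.
Under exogeneity, PAF = [P(Y=1) − p₀] / P(Y=1).
PAF = (0.30958 − 0.161) / 0.30958 ≈ 0.4799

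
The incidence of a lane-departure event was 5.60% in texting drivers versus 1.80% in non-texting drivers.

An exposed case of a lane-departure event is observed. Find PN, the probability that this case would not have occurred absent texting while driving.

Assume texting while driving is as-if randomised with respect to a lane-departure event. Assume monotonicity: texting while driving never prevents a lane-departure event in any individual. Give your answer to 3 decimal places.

PN ≈ 0.679

p₁ = 0.056, p₀ = 0.018.
Under exogeneity and monotonicity, PN = (p₁ − p₀) / p₁.
PN = (0.056 − 0.018) / 0.056 = 0.038 / 0.056 ≈ 0.6786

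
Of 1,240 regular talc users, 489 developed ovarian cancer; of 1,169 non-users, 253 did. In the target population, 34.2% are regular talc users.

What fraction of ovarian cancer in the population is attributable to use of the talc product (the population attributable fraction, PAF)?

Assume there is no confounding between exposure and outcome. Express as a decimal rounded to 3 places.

p₁ = P(outcome | exposed) = 489/1240 = 0.39435
p₀ = P(outcome | unexposed) = 253/1169 = 0.21642
Overall risk P(Y=1) = π·p₁ + (1−π)·p₀ = 0.342×0.39435 + 0.658×0.21642 = 0.27728.
Under exogeneity, PAF = [P(Y=1) − p₀] / P(Y=1).
PAF = (0.27728 − 0.21642) / 0.27728 ≈ 0.2195

PAF ≈ 0.219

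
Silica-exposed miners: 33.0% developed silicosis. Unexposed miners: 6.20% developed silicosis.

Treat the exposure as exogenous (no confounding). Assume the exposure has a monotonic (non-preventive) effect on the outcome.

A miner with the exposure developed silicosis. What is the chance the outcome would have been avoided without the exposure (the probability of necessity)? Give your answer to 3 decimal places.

p₁ = 0.33, p₀ = 0.062.
Under exogeneity and monotonicity, PN = (p₁ − p₀) / p₁.
PN = (0.33 − 0.062) / 0.33 = 0.268 / 0.33 ≈ 0.8121

PN ≈ 0.812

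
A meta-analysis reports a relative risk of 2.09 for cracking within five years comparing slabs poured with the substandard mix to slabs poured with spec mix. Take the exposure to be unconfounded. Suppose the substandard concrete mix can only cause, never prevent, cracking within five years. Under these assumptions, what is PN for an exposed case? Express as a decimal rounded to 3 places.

Under exogeneity and monotonicity, PN = (RR − 1) / RR = 1 − 1/RR.
PN = (2.09 − 1) / 2.09 = 1.09 / 2.09 ≈ 0.5215

PN ≈ 0.522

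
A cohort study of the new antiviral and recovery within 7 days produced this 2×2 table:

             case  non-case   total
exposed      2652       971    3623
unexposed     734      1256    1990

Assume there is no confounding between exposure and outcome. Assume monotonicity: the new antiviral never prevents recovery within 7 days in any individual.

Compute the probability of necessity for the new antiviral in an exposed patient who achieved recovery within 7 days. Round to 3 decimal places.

PN ≈ 0.496

p₁ = P(outcome | exposed) = 2652/3623 = 0.73199
p₀ = P(outcome | unexposed) = 734/1990 = 0.36884
Under exogeneity and monotonicity, PN = (p₁ − p₀)/p₁.
PN = (0.73199 − 0.36884) / 0.73199 ≈ 0.4961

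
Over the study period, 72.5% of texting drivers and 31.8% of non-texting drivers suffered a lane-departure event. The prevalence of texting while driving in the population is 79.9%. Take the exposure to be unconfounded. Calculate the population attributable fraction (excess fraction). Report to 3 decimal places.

p₁ = 0.725, p₀ = 0.318.
Overall risk P(Y=1) = π·p₁ + (1−π)·p₀ = 0.799×0.725 + 0.201×0.318 = 0.64319.
Under exogeneity, PAF = [P(Y=1) − p₀] / P(Y=1).
PAF = (0.64319 − 0.318) / 0.64319 ≈ 0.5056

PAF ≈ 0.506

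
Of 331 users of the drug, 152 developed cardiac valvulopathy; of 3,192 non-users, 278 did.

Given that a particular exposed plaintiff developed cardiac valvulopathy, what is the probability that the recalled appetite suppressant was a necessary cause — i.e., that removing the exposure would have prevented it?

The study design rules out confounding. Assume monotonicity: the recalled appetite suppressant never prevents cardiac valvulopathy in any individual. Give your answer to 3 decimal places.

PN ≈ 0.810

p₁ = P(outcome | exposed) = 152/331 = 0.45921
p₀ = P(outcome | unexposed) = 278/3192 = 0.087093
Under exogeneity and monotonicity, PN = (p₁ − p₀) / p₁.
PN = (0.45921 − 0.087093) / 0.45921 = 0.37212 / 0.45921 ≈ 0.8103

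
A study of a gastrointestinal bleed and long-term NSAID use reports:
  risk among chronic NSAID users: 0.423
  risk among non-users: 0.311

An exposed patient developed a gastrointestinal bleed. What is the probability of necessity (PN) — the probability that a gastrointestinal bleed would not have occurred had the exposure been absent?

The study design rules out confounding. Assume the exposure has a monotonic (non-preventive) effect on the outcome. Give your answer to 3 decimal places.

PN ≈ 0.265

Let p₁ = 0.423, p₀ = 0.311.
Under exogeneity and monotonicity, PN = (p₁ − p₀) / p₁.
PN = (0.423 − 0.311) / 0.423 = 0.112 / 0.423 ≈ 0.2648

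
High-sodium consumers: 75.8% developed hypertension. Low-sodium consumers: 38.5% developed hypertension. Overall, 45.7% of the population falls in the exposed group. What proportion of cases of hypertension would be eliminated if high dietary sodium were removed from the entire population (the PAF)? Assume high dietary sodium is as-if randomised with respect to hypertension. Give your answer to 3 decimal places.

PAF ≈ 0.307

p₁ = 0.758, p₀ = 0.385.
Overall risk P(Y=1) = π·p₁ + (1−π)·p₀ = 0.457×0.758 + 0.543×0.385 = 0.55546.
Under exogeneity, PAF = [P(Y=1) − p₀] / P(Y=1).
PAF = (0.55546 − 0.385) / 0.55546 ≈ 0.3069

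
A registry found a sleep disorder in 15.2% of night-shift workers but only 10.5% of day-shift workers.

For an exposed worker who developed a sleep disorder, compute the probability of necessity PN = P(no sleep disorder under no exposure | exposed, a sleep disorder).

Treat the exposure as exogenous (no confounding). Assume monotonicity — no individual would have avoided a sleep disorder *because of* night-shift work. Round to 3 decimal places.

PN ≈ 0.309

p₁ = 0.152, p₀ = 0.105.
Under exogeneity and monotonicity, PN = (p₁ − p₀) / p₁.
PN = (0.152 − 0.105) / 0.152 = 0.047 / 0.152 ≈ 0.3092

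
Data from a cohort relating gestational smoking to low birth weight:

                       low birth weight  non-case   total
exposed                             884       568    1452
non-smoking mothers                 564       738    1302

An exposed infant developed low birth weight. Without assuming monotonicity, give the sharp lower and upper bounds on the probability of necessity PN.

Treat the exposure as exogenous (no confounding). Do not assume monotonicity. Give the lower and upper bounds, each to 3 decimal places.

p₁ = P(outcome | exposed) = 884/1452 = 0.60882
p₀ = P(outcome | unexposed) = 564/1302 = 0.43318
Under exogeneity alone the bounds on PN are max{0,(p₁−p₀)/p₁} ≤ PN ≤ min{1,(1−p₀)/p₁}.
  lower = (p₁ − p₀)/p₁ = 0.17564 / 0.60882 ≈ 0.2885
  upper = min{1, (1 − p₀)/p₁} = 0.56682 / 0.60882 ≈ 0.9310

0.288 ≤ PN ≤ 0.931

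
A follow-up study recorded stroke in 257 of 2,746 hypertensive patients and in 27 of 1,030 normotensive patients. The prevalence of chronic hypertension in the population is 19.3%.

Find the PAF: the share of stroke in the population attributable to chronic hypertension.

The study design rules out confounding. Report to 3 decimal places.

PAF ≈ 0.332

p₁ = P(outcome | exposed) = 257/2746 = 0.093591
p₀ = P(outcome | unexposed) = 27/1030 = 0.026214
Overall risk P(Y=1) = π·p₁ + (1−π)·p₀ = 0.193×0.093591 + 0.807×0.026214 = 0.039217.
Under exogeneity, PAF = [P(Y=1) − p₀] / P(Y=1).
PAF = (0.039217 − 0.026214) / 0.039217 ≈ 0.3316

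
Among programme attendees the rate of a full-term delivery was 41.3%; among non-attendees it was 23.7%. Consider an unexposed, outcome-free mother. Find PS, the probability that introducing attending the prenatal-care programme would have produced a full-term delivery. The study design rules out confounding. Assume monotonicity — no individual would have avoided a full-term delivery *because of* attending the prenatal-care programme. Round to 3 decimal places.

p₁ = 0.413, p₀ = 0.237.
Under exogeneity and monotonicity, PS = (p₁ − p₀) / (1 − p₀).
PS = (0.413 − 0.237) / (1 − 0.237) = 0.176 / 0.763 ≈ 0.2307

PS ≈ 0.231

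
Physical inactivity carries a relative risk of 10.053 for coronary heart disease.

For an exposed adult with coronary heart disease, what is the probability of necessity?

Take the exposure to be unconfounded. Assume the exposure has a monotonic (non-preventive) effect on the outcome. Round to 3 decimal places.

Under exogeneity and monotonicity, PN = (RR − 1) / RR = 1 − 1/RR.
PN = (10.053 − 1) / 10.053 = 9.053 / 10.053 ≈ 0.9005

PN ≈ 0.901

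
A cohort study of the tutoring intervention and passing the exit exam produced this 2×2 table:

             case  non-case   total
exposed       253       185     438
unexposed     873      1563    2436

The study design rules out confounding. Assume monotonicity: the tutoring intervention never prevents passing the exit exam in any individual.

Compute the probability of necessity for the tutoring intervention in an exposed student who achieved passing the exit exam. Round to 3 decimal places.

PN ≈ 0.380

p₁ = P(outcome | exposed) = 253/438 = 0.57763
p₀ = P(outcome | unexposed) = 873/2436 = 0.35837
Under exogeneity and monotonicity, PN = (p₁ − p₀)/p₁.
PN = (0.57763 − 0.35837) / 0.57763 ≈ 0.3796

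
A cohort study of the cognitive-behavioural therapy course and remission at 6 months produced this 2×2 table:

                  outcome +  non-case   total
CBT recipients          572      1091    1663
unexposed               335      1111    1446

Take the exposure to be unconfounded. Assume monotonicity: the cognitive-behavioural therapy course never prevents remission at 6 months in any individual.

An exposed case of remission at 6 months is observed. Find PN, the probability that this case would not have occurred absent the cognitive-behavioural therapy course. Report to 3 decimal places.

PN ≈ 0.326

p₁ = P(outcome | exposed) = 572/1663 = 0.34396
p₀ = P(outcome | unexposed) = 335/1446 = 0.23167
Under exogeneity and monotonicity, PN = (p₁ − p₀) / p₁.
PN = (0.34396 − 0.23167) / 0.34396 = 0.11228 / 0.34396 ≈ 0.3264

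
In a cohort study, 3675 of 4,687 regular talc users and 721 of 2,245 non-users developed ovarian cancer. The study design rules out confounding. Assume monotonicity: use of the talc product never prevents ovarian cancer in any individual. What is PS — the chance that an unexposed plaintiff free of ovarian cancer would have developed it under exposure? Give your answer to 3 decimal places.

PS ≈ 0.682

p₁ = P(outcome | exposed) = 3675/4687 = 0.78408
p₀ = P(outcome | unexposed) = 721/2245 = 0.32116
Under exogeneity and monotonicity, PS = (p₁ − p₀) / (1 − p₀).
PS = (0.78408 − 0.32116) / (1 − 0.32116) = 0.46293 / 0.67884 ≈ 0.6819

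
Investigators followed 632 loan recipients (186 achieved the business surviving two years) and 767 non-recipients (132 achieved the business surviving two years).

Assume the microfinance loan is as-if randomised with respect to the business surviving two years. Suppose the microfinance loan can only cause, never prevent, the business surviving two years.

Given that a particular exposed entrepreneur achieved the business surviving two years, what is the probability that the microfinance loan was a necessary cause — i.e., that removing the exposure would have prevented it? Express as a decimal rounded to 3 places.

p₁ = P(outcome | exposed) = 186/632 = 0.2943
p₀ = P(outcome | unexposed) = 132/767 = 0.1721
Under exogeneity and monotonicity, PN = (p₁ − p₀) / p₁.
PN = (0.2943 − 0.1721) / 0.2943 = 0.1222 / 0.2943 ≈ 0.4152

PN ≈ 0.415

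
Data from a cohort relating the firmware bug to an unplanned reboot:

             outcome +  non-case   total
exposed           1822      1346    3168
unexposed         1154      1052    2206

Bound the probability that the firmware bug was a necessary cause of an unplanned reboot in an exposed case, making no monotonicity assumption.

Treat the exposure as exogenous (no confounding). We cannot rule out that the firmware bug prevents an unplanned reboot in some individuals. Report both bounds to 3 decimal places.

0.090 ≤ PN ≤ 0.829

p₁ = P(outcome | exposed) = 1822/3168 = 0.57513
p₀ = P(outcome | unexposed) = 1154/2206 = 0.52312
Under exogeneity alone the bounds on PN are max{0,(p₁−p₀)/p₁} ≤ PN ≤ min{1,(1−p₀)/p₁}.
  lower = (p₁ − p₀)/p₁ = 0.052007 / 0.57513 ≈ 0.0904
  upper = min{1, (1 − p₀)/p₁} = 0.47688 / 0.57513 ≈ 0.8292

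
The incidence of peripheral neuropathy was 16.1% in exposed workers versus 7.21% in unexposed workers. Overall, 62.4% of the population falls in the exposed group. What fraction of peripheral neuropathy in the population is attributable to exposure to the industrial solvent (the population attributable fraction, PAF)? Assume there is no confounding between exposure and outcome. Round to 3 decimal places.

PAF ≈ 0.435

p₁ = 0.161, p₀ = 0.0721.
Overall risk P(Y=1) = π·p₁ + (1−π)·p₀ = 0.624×0.161 + 0.376×0.0721 = 0.12757.
Under exogeneity, PAF = [P(Y=1) − p₀] / P(Y=1).
PAF = (0.12757 − 0.0721) / 0.12757 ≈ 0.4348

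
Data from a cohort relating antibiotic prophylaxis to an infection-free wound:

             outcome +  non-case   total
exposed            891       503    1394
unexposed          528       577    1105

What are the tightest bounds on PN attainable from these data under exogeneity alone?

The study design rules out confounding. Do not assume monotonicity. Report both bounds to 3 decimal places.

0.252 ≤ PN ≤ 0.817

p₁ = P(outcome | exposed) = 891/1394 = 0.63917
p₀ = P(outcome | unexposed) = 528/1105 = 0.47783
Under exogeneity alone the bounds on PN are max{0,(p₁−p₀)/p₁} ≤ PN ≤ min{1,(1−p₀)/p₁}.
  lower = (p₁ − p₀)/p₁ = 0.16134 / 0.63917 ≈ 0.2524
  upper = min{1, (1 − p₀)/p₁} = 0.52217 / 0.63917 ≈ 0.8170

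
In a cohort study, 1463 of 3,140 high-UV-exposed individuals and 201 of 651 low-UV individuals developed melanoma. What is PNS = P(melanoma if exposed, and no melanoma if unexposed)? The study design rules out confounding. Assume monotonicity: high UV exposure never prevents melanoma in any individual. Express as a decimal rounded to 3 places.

p₁ = P(outcome | exposed) = 1463/3140 = 0.46592
p₀ = P(outcome | unexposed) = 201/651 = 0.30876
Under exogeneity and monotonicity, PNS = p₁ − p₀.
PNS = 0.46592 − 0.30876 = 0.15717

PNS ≈ 0.157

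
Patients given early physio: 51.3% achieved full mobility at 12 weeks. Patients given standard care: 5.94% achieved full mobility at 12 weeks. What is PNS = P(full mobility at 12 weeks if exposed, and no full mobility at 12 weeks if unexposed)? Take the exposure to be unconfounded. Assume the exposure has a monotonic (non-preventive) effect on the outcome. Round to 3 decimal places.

p₁ = 0.513, p₀ = 0.0594.
Under exogeneity and monotonicity, PNS = p₁ − p₀.
PNS = 0.513 − 0.0594 = 0.4536

PNS ≈ 0.454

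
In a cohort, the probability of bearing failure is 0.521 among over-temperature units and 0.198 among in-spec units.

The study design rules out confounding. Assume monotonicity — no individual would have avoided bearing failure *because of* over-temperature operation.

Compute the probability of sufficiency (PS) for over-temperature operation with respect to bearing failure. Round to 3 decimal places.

Let p₁ = 0.521, p₀ = 0.198.
Under exogeneity and monotonicity, PS = (p₁ − p₀) / (1 − p₀).
PS = (0.521 − 0.198) / (1 − 0.198) = 0.323 / 0.802 ≈ 0.4027

PS ≈ 0.403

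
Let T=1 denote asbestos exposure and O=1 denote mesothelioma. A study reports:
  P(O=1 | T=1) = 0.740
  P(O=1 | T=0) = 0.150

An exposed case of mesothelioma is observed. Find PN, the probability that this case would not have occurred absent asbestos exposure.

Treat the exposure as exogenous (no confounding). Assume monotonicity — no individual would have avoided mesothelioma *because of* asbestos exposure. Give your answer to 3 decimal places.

PN ≈ 0.797

Let p₁ = 0.74, p₀ = 0.15.
Under exogeneity and monotonicity, PN = (p₁ − p₀) / p₁.
PN = (0.74 − 0.15) / 0.74 = 0.59 / 0.74 ≈ 0.7973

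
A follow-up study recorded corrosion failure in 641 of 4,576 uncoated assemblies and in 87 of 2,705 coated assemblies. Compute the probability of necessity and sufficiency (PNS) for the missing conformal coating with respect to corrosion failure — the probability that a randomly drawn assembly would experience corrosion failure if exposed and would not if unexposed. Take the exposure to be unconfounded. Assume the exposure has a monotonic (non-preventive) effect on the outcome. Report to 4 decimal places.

p₁ = P(outcome | exposed) = 641/4576 = 0.14008
p₀ = P(outcome | unexposed) = 87/2705 = 0.032163
Under exogeneity and monotonicity, PNS = p₁ − p₀.
PNS = 0.14008 − 0.032163 = 0.10792

PNS ≈ 0.1079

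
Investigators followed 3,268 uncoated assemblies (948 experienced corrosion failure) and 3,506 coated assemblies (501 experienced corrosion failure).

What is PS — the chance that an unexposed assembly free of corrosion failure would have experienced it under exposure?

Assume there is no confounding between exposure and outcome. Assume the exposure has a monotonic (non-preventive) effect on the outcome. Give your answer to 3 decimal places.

PS ≈ 0.172

p₁ = P(outcome | exposed) = 948/3268 = 0.29009
p₀ = P(outcome | unexposed) = 501/3506 = 0.1429
Under exogeneity and monotonicity, PS = (p₁ − p₀) / (1 − p₀).
PS = (0.29009 − 0.1429) / (1 − 0.1429) = 0.14719 / 0.8571 ≈ 0.1717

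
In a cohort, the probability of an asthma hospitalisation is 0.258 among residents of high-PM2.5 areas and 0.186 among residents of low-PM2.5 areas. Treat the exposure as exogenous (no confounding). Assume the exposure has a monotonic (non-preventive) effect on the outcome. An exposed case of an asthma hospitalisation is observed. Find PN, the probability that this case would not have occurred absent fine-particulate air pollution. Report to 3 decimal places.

PN ≈ 0.279

Let p₁ = 0.258, p₀ = 0.186.
Under exogeneity and monotonicity, PN = (p₁ − p₀) / p₁.
PN = (0.258 − 0.186) / 0.258 = 0.072 / 0.258 ≈ 0.2791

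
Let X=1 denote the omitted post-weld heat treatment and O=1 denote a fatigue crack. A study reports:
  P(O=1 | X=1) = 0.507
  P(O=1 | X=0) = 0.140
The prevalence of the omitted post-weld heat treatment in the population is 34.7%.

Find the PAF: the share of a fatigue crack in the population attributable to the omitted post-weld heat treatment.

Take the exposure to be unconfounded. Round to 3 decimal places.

Let p₁ = 0.507, p₀ = 0.14.
Overall risk P(Y=1) = π·p₁ + (1−π)·p₀ = 0.347×0.507 + 0.653×0.14 = 0.26735.
Under exogeneity, PAF = [P(Y=1) − p₀] / P(Y=1).
PAF = (0.26735 − 0.14) / 0.26735 ≈ 0.4763

PAF ≈ 0.476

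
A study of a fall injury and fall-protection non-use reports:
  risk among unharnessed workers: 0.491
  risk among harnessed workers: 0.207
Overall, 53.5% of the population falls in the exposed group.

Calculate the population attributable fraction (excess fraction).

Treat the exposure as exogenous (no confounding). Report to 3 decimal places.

Let p₁ = 0.491, p₀ = 0.207.
Overall risk P(Y=1) = π·p₁ + (1−π)·p₀ = 0.535×0.491 + 0.465×0.207 = 0.35894.
Under exogeneity, PAF = [P(Y=1) − p₀] / P(Y=1).
PAF = (0.35894 − 0.207) / 0.35894 ≈ 0.4233

PAF ≈ 0.423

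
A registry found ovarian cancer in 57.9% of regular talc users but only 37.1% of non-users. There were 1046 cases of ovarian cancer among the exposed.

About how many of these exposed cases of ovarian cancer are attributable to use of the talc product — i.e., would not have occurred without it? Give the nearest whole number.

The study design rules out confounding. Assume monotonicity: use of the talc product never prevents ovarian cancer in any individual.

about 376 cases

p₁ = 0.579, p₀ = 0.371.
PN = (p₁ − p₀)/p₁ = (0.579 − 0.371) / 0.579 ≈ 0.35924.
Attributable cases ≈ PN × (exposed cases) = 0.35924 × 1046 ≈ 375.77.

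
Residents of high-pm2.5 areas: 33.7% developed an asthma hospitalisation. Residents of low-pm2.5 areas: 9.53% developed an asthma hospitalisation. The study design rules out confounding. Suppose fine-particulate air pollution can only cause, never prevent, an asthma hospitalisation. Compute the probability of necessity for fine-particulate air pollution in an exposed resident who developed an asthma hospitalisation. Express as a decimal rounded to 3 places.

p₁ = 0.337, p₀ = 0.0953.
Under exogeneity and monotonicity, PN = (p₁ − p₀) / p₁.
PN = (0.337 − 0.0953) / 0.337 = 0.2417 / 0.337 ≈ 0.7172

PN ≈ 0.717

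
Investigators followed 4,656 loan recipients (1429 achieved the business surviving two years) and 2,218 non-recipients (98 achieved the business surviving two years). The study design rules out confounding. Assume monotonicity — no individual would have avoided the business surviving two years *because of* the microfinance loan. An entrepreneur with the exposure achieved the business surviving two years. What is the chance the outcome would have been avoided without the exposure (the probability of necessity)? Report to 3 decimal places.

p₁ = P(outcome | exposed) = 1429/4656 = 0.30692
p₀ = P(outcome | unexposed) = 98/2218 = 0.044184
Under exogeneity and monotonicity, PN = (p₁ − p₀) / p₁.
PN = (0.30692 − 0.044184) / 0.30692 = 0.26273 / 0.30692 ≈ 0.8560

PN ≈ 0.856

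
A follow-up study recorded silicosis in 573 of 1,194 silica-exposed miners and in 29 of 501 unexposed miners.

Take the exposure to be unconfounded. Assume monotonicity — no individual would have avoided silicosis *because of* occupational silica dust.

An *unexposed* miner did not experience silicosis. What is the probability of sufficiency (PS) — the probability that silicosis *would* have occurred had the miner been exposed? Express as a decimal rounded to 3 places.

PS ≈ 0.448

p₁ = P(outcome | exposed) = 573/1194 = 0.4799
p₀ = P(outcome | unexposed) = 29/501 = 0.057884
Under exogeneity and monotonicity, PS = (p₁ − p₀) / (1 − p₀).
PS = (0.4799 − 0.057884) / (1 − 0.057884) = 0.42202 / 0.94212 ≈ 0.4479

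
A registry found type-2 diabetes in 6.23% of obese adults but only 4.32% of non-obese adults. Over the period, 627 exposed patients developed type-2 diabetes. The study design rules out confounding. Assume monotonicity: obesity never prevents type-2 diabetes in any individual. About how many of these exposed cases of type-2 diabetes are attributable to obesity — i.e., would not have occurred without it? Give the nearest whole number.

p₁ = 0.0623, p₀ = 0.0432.
PN = (p₁ − p₀)/p₁ = (0.0623 − 0.0432) / 0.0623 ≈ 0.30658.
Attributable cases ≈ PN × (exposed cases) = 0.30658 × 627 ≈ 192.23.

about 192 cases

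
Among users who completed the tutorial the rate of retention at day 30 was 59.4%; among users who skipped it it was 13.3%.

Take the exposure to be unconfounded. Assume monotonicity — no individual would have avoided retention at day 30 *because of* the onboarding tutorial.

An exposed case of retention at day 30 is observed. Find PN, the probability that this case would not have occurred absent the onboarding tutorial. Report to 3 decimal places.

PN ≈ 0.776

p₁ = 0.594, p₀ = 0.133.
Under exogeneity and monotonicity, PN = (p₁ − p₀) / p₁.
PN = (0.594 − 0.133) / 0.594 = 0.461 / 0.594 ≈ 0.7761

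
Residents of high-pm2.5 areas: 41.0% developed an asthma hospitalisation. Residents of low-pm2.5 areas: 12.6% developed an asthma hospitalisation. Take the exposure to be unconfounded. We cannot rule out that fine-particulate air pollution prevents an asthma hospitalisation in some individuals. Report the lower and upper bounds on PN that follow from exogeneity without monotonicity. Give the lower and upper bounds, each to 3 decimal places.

p₁ = 0.41, p₀ = 0.126.
Under exogeneity alone the bounds on PN are max{0,(p₁−p₀)/p₁} ≤ PN ≤ min{1,(1−p₀)/p₁}.
  lower = (p₁ − p₀)/p₁ = 0.284 / 0.41 ≈ 0.6927
  upper = min{1, (1 − p₀)/p₁} = 0.874 / 0.41 ≈ 2.1317 → capped at 1

0.693 ≤ PN ≤ 1.000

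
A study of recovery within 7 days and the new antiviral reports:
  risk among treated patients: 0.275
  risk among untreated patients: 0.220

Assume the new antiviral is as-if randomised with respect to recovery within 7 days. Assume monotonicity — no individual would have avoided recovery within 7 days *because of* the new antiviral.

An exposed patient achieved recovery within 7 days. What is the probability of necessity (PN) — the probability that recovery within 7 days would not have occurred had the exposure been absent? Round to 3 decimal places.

Let p₁ = 0.275, p₀ = 0.22.
Under exogeneity and monotonicity, PN = (p₁ − p₀) / p₁.
PN = (0.275 − 0.22) / 0.275 = 0.055 / 0.275 ≈ 0.2000

PN ≈ 0.200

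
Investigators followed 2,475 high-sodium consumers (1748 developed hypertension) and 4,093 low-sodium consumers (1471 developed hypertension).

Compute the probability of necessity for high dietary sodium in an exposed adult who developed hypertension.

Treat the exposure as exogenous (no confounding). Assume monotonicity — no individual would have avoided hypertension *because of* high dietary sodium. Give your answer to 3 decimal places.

p₁ = P(outcome | exposed) = 1748/2475 = 0.70626
p₀ = P(outcome | unexposed) = 1471/4093 = 0.35939
Under exogeneity and monotonicity, PN = (p₁ − p₀) / p₁.
PN = (0.70626 − 0.35939) / 0.70626 = 0.34687 / 0.70626 ≈ 0.4911

PN ≈ 0.491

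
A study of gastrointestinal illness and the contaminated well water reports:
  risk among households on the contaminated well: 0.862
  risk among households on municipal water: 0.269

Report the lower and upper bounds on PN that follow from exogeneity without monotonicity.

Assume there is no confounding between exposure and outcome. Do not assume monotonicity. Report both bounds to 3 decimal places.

Let p₁ = 0.862, p₀ = 0.269.
Under exogeneity alone the bounds on PN are max{0,(p₁−p₀)/p₁} ≤ PN ≤ min{1,(1−p₀)/p₁}.
  lower = (p₁ − p₀)/p₁ = 0.593 / 0.862 ≈ 0.6879
  upper = min{1, (1 − p₀)/p₁} = 0.731 / 0.862 ≈ 0.8480

0.688 ≤ PN ≤ 0.848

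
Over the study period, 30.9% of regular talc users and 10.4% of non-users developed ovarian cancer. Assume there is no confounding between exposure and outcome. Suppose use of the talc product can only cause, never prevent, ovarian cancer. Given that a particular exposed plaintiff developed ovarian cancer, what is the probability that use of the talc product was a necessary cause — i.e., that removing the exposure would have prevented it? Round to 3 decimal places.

PN ≈ 0.663

p₁ = 0.309, p₀ = 0.104.
Under exogeneity and monotonicity, PN = (p₁ − p₀) / p₁.
PN = (0.309 − 0.104) / 0.309 = 0.205 / 0.309 ≈ 0.6634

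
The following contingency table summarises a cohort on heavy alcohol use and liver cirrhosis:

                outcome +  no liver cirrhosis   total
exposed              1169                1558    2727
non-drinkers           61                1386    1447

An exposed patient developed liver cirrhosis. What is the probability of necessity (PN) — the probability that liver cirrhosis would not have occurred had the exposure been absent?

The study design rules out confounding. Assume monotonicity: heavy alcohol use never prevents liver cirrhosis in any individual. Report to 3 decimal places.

PN ≈ 0.902

p₁ = P(outcome | exposed) = 1169/2727 = 0.42868
p₀ = P(outcome | unexposed) = 61/1447 = 0.042156
Under exogeneity and monotonicity, PN = (p₁ − p₀)/p₁.
PN = (0.42868 − 0.042156) / 0.42868 ≈ 0.9017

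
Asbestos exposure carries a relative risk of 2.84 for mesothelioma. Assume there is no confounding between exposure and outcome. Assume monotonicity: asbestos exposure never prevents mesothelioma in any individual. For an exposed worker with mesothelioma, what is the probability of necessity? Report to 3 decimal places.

Under exogeneity and monotonicity, PN = (RR − 1) / RR = 1 − 1/RR.
PN = (2.84 − 1) / 2.84 = 1.84 / 2.84 ≈ 0.6479

PN ≈ 0.648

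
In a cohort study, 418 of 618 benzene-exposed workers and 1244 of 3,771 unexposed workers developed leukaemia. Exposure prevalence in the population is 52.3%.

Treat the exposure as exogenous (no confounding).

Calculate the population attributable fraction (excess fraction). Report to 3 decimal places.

PAF ≈ 0.355

p₁ = P(outcome | exposed) = 418/618 = 0.67638
p₀ = P(outcome | unexposed) = 1244/3771 = 0.32989
Overall risk P(Y=1) = π·p₁ + (1−π)·p₀ = 0.523×0.67638 + 0.477×0.32989 = 0.5111.
Under exogeneity, PAF = [P(Y=1) − p₀] / P(Y=1).
PAF = (0.5111 − 0.32989) / 0.5111 ≈ 0.3546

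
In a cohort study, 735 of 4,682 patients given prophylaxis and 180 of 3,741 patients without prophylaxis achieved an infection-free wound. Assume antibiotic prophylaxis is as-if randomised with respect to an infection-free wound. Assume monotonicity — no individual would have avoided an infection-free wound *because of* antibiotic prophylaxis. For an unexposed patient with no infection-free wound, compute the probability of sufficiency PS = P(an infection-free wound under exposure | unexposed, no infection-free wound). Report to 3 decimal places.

p₁ = P(outcome | exposed) = 735/4682 = 0.15698
p₀ = P(outcome | unexposed) = 180/3741 = 0.048115
Under exogeneity and monotonicity, PS = (p₁ − p₀) / (1 − p₀).
PS = (0.15698 − 0.048115) / (1 − 0.048115) = 0.10887 / 0.95188 ≈ 0.1144

PS ≈ 0.114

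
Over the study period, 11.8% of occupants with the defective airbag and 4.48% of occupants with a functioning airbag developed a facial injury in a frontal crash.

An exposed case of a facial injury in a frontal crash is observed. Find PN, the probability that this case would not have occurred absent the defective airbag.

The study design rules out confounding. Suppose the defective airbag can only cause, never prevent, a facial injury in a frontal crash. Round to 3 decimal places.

PN ≈ 0.620

p₁ = 0.118, p₀ = 0.0448.
Under exogeneity and monotonicity, PN = (p₁ − p₀) / p₁.
PN = (0.118 − 0.0448) / 0.118 = 0.0732 / 0.118 ≈ 0.6203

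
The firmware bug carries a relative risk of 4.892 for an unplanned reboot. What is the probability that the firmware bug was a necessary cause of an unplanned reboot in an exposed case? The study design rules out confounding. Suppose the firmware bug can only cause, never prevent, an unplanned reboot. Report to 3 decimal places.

PN ≈ 0.796

Under exogeneity and monotonicity, PN = (RR − 1) / RR = 1 − 1/RR.
PN = (4.892 − 1) / 4.892 = 3.892 / 4.892 ≈ 0.7956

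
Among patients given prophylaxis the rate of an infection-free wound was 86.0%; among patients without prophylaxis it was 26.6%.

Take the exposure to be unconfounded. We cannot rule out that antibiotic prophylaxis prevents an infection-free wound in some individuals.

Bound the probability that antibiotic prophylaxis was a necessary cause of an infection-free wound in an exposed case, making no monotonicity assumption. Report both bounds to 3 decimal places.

p₁ = 0.86, p₀ = 0.266.
Under exogeneity alone the bounds on PN are max{0,(p₁−p₀)/p₁} ≤ PN ≤ min{1,(1−p₀)/p₁}.
  lower = (p₁ − p₀)/p₁ = 0.594 / 0.86 ≈ 0.6907
  upper = min{1, (1 − p₀)/p₁} = 0.734 / 0.86 ≈ 0.8535

0.691 ≤ PN ≤ 0.853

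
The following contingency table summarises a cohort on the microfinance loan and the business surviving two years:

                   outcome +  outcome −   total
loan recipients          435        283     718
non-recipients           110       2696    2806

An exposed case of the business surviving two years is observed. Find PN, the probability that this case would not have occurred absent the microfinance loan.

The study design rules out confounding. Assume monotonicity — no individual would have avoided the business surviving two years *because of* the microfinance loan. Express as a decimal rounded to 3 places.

PN ≈ 0.935

p₁ = P(outcome | exposed) = 435/718 = 0.60585
p₀ = P(outcome | unexposed) = 110/2806 = 0.039202
Under exogeneity and monotonicity, PN = (p₁ − p₀)/p₁.
PN = (0.60585 − 0.039202) / 0.60585 ≈ 0.9353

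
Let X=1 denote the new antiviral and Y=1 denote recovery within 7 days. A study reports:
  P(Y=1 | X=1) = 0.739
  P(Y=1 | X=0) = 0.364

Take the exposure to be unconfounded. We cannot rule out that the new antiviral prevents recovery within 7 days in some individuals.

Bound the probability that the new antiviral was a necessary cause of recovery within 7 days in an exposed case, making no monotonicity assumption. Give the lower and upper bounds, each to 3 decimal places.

0.507 ≤ PN ≤ 0.861

Let p₁ = 0.739, p₀ = 0.364.
Under exogeneity alone the bounds on PN are max{0,(p₁−p₀)/p₁} ≤ PN ≤ min{1,(1−p₀)/p₁}.
  lower = (p₁ − p₀)/p₁ = 0.375 / 0.739 ≈ 0.5074
  upper = min{1, (1 − p₀)/p₁} = 0.636 / 0.739 ≈ 0.8606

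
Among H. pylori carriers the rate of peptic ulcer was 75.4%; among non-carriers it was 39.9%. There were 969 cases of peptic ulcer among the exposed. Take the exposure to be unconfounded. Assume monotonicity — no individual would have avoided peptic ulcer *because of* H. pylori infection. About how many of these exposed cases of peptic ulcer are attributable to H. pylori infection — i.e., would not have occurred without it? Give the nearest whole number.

about 456 cases

p₁ = 0.754, p₀ = 0.399.
PN = (p₁ − p₀)/p₁ = (0.754 − 0.399) / 0.754 ≈ 0.47082.
Attributable cases ≈ PN × (exposed cases) = 0.47082 × 969 ≈ 456.23.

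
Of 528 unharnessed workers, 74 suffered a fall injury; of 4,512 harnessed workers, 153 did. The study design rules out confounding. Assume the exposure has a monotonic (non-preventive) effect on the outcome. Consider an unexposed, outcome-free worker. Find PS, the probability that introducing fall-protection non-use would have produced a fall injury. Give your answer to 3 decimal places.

PS ≈ 0.110

p₁ = P(outcome | exposed) = 74/528 = 0.14015
p₀ = P(outcome | unexposed) = 153/4512 = 0.03391
Under exogeneity and monotonicity, PS = (p₁ − p₀) / (1 − p₀).
PS = (0.14015 − 0.03391) / (1 − 0.03391) = 0.10624 / 0.96609 ≈ 0.1100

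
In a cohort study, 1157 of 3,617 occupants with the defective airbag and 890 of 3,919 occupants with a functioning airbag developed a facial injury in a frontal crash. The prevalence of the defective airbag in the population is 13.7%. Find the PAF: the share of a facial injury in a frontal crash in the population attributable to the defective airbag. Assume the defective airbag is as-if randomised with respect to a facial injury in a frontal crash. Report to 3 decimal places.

p₁ = P(outcome | exposed) = 1157/3617 = 0.31988
p₀ = P(outcome | unexposed) = 890/3919 = 0.2271
Overall risk P(Y=1) = π·p₁ + (1−π)·p₀ = 0.137×0.31988 + 0.863×0.2271 = 0.23981.
Under exogeneity, PAF = [P(Y=1) − p₀] / P(Y=1).
PAF = (0.23981 − 0.2271) / 0.23981 ≈ 0.0530

PAF ≈ 0.053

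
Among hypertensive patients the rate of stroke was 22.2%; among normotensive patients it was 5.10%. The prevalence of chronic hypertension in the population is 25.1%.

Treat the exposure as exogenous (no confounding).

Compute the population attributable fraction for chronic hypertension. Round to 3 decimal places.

p₁ = 0.222, p₀ = 0.051.
Overall risk P(Y=1) = π·p₁ + (1−π)·p₀ = 0.251×0.222 + 0.749×0.051 = 0.093921.
Under exogeneity, PAF = [P(Y=1) − p₀] / P(Y=1).
PAF = (0.093921 − 0.051) / 0.093921 ≈ 0.4570

PAF ≈ 0.457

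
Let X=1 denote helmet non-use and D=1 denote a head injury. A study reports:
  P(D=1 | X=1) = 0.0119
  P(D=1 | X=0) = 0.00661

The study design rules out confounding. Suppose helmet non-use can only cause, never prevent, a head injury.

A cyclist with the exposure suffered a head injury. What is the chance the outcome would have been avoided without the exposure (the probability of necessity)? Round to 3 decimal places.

PN ≈ 0.445

Let p₁ = 0.0119, p₀ = 0.00661.
Under exogeneity and monotonicity, PN = (p₁ − p₀) / p₁.
PN = (0.0119 − 0.00661) / 0.0119 = 0.00529 / 0.0119 ≈ 0.4445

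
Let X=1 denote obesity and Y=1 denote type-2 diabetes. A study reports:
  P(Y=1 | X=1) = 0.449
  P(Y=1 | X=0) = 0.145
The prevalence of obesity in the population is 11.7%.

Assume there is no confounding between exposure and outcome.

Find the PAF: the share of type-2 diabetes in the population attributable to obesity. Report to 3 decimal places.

Let p₁ = 0.449, p₀ = 0.145.
Overall risk P(Y=1) = π·p₁ + (1−π)·p₀ = 0.117×0.449 + 0.883×0.145 = 0.18057.
Under exogeneity, PAF = [P(Y=1) − p₀] / P(Y=1).
PAF = (0.18057 − 0.145) / 0.18057 ≈ 0.1970

PAF ≈ 0.197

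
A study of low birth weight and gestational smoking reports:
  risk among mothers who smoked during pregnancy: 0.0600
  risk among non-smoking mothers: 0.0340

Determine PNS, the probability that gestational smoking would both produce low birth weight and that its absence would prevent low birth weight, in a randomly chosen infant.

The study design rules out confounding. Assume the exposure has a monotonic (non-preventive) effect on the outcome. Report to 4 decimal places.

PNS ≈ 0.0260

Let p₁ = 0.06, p₀ = 0.034.
Under exogeneity and monotonicity, PNS = p₁ − p₀.
PNS = 0.06 − 0.034 = 0.026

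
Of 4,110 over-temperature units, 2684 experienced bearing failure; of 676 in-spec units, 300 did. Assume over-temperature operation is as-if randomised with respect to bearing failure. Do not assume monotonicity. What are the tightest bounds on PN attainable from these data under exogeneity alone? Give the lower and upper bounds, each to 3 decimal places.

0.320 ≤ PN ≤ 0.852

p₁ = P(outcome | exposed) = 2684/4110 = 0.65304
p₀ = P(outcome | unexposed) = 300/676 = 0.44379
Under exogeneity alone the bounds on PN are max{0,(p₁−p₀)/p₁} ≤ PN ≤ min{1,(1−p₀)/p₁}.
  lower = (p₁ − p₀)/p₁ = 0.20925 / 0.65304 ≈ 0.3204
  upper = min{1, (1 − p₀)/p₁} = 0.55621 / 0.65304 ≈ 0.8517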